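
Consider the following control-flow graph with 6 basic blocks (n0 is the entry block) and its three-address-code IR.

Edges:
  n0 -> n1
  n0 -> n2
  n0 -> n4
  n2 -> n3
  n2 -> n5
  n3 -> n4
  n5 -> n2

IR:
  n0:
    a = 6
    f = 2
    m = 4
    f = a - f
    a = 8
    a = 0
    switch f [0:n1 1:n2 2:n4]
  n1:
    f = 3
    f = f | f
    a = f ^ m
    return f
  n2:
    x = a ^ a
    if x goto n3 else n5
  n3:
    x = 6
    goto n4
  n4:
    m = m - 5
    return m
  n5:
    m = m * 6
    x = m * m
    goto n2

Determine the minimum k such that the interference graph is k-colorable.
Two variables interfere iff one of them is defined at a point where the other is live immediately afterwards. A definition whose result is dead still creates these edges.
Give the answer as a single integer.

Block summaries:
  n0: def={a,f,m} ue=∅
  n1: def={a,f} ue={m}
  n2: def={x} ue={a}
  n3: def={x} ue=∅
  n4: def={m} ue={m}
  n5: def={m,x} ue={m}

Live sets:
  n0 li=∅ lo={a,m}
  n1 li={m} lo=∅
  n2 li={a,m} lo={a,m}
  n3 li={m} lo={m}
  n4 li={m} lo=∅
  n5 li={a,m} lo={a,m}

Conflict graph:
  a — {f,m,x}
  f — {a,m}
  m — {a,f,x}
  x — {a,m}

Registers:
  {a,f,m} pairwise interfere (3-clique) ⇒ χ ≥ 3
  3-colouring: r0={a}  r1={m}  r2={f,x}
  χ = 3

Answer: 3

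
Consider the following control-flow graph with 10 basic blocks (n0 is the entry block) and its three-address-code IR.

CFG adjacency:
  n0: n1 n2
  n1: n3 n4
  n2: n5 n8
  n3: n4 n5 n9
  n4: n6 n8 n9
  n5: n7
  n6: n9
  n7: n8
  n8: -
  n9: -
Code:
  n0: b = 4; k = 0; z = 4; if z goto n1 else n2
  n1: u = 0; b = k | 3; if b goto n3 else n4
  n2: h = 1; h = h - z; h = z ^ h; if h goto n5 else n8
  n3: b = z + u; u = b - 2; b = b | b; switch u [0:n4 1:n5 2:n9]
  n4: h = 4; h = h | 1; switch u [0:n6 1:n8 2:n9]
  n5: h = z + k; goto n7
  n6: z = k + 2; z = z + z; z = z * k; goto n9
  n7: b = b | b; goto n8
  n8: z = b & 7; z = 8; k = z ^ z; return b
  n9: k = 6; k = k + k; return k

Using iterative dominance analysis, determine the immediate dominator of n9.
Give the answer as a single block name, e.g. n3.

idom tree: n1←n0 n2←n0 n3←n1 n4←n1 n5←n0 n6←n4 n7←n5 n8←n0 n9←n1
Dom at joins:
  n4: preds {n1,n3}: {n0,n1} ∩ {n0,n1,n3} = {n0,n1}; idom=n1
  n5: preds {n2,n3}: {n0,n2} ∩ {n0,n1,n3} = {n0}; idom=n0
  n8: preds {n2,n4,n7}: {n0,n2} ∩ {n0,n1,n4} ∩ {n0,n5,n7} = {n0}; idom=n0
  n9: preds {n3,n4,n6}: {n0,n1,n3} ∩ {n0,n1,n4} ∩ {n0,n1,n4,n6} = {n0,n1}; idom=n1

idom(n9) = n1

Answer: n1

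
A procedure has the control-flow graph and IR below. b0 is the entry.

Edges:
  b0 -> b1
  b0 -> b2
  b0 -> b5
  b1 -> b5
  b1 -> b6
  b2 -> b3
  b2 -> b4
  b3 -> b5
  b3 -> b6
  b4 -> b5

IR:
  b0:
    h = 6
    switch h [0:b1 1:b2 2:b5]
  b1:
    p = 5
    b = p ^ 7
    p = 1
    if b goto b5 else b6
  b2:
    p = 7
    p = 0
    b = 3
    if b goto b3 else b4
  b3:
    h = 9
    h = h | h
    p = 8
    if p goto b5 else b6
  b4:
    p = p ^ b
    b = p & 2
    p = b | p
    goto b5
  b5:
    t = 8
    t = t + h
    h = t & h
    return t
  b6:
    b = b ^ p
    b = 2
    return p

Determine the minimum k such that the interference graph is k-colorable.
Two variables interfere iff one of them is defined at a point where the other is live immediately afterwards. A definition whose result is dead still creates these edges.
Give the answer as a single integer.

Per-block:
  b0: {h} / ∅
  b1: {b,p} / ∅
  b2: {b,p} / ∅
  b3: {h,p} / ∅
  b4: {b,p} / {b,p}
  b5: {h,t} / {h}
  b6: {b} / {b,p}

Liveness:
  b0 li=∅ lo={h}
  b1 li={h} lo={b,h,p}
  b2 li={h} lo={b,h,p}
  b3 li={b} lo={b,h,p}
  b4 li={b,h,p} lo={h}
  b5 li={h} lo=∅
  b6 li={b,p} lo=∅

Interference:
  b↔{h,p}
  h↔{b,p,t}
  p↔{b,h}
  t↔{h}

Registers:
  lower bound: {b,h,p} mutually conflict ⇒ χ ≥ 3
  3-colouring: R0={h}  R1={b,t}  R2={p}
  χ = 3

Answer: 3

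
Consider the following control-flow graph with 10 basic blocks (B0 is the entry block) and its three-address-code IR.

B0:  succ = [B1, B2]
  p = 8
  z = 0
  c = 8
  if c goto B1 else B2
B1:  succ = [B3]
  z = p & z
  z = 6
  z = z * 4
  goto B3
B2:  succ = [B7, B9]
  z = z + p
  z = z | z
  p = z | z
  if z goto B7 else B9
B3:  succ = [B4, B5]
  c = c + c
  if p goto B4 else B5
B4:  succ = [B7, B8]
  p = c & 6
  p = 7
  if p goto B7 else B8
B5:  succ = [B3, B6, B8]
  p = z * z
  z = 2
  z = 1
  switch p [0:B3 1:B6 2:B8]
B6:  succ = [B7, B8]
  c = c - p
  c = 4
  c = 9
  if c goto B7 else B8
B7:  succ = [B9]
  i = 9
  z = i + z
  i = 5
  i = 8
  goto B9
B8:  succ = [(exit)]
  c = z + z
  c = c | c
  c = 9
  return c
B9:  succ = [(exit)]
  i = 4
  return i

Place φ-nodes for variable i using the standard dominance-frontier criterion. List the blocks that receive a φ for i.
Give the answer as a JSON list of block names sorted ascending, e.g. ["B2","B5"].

idom tree: B1←B0 B2←B0 B3←B1 B4←B3 B5←B3 B6←B5 B7←B0 B8←B3 B9←B0
Join-block Dom:
  B3: preds {B1,B5}: {B0,B1} ∩ {B0,B1,B3,B5} = {B0,B1}; idom=B1
  B7: preds {B2,B4,B6}: {B0,B2} ∩ {B0,B1,B3,B4} ∩ {B0,B1,B3,B5,B6} = {B0}; idom=B0
  B8: preds {B4,B5,B6}: {B0,B1,B3,B4} ∩ {B0,B1,B3,B5} ∩ {B0,B1,B3,B5,B6} = {B0,B1,B3}; idom=B3
  B9: preds {B2,B7}: {B0,B2} ∩ {B0,B7} = {B0}; idom=B0

Frontier:
  B3←B1: walk · to B1
  B3←B5: walk B5→B3 to B1
  B7←B2: walk B2 to B0
  B7←B4: walk B4→B3→B1 to B0
  B7←B6: walk B6→B5→B3→B1 to B0
  B8←B4: walk B4 to B3
  B8←B5: walk B5 to B3
  B8←B6: walk B6→B5 to B3
  B9←B2: walk B2 to B0
  B9←B7: walk B7 to B0
  B0 → ∅
  B1 → {B7}
  B2 → {B7,B9}
  B3 → {B3,B7}
  B4 → {B7,B8}
  B5 → {B3,B7,B8}
  B6 → {B7,B8}
  B7 → {B9}
  B8 → ∅
  B9 → ∅

φ for i: defs {B7,B9}
  DF⁺ = {B9}

Answer: ["B9"]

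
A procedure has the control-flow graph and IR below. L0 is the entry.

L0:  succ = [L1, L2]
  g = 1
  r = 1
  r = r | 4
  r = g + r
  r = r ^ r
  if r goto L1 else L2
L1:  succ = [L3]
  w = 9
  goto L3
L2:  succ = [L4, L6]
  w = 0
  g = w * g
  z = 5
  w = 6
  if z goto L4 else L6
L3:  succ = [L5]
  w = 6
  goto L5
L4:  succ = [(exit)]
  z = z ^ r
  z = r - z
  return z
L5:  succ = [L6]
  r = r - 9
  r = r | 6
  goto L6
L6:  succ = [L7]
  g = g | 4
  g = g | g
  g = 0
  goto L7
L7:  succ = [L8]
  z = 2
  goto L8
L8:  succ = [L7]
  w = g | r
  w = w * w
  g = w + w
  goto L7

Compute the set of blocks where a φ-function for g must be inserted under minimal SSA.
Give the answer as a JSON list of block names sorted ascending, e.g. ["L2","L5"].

Answer: ["L6", "L7"]

Derivation:
idom tree: L1←L0 L2←L0 L3←L1 L4←L2 L5←L3 L6←L0 L7←L6 L8←L7
Join-block Dom:
  L6: preds {L2,L5}: {L0,L2} ∩ {L0,L1,L3,L5} = {L0}; idom=L0
  L7: preds {L6,L8}: {L0,L6} ∩ {L0,L6,L7,L8} = {L0,L6}; idom=L6

DF walk-up:
  join L6 pred L2: L2 stop@L0
  join L6 pred L5: L5→L3→L1 stop@L0
  join L7 pred L6: · stop@L6
  join L7 pred L8: L8→L7 stop@L6
  L0: DF=∅
  L1: DF={L6}
  L2: DF={L6}
  L3: DF={L6}
  L4: DF=∅
  L5: DF={L6}
  L6: DF=∅
  L7: DF={L7}
  L8: DF={L7}

φ for g: defs {L0,L2,L6,L8}
  DF⁺ = {L6,L7}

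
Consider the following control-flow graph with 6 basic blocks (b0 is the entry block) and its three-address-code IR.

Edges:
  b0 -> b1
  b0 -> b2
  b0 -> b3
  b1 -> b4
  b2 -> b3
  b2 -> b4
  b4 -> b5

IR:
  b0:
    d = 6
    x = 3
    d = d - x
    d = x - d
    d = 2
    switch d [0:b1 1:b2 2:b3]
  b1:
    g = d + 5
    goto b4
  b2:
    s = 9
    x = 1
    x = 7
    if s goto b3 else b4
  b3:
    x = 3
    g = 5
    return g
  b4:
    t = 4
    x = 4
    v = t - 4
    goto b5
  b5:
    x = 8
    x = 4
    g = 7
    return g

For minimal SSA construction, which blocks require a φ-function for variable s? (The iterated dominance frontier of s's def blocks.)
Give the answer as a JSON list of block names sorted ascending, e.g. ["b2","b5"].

Answer: ["b3", "b4"]

Analysis:
idom tree: b1←b0 b2←b0 b3←b0 b4←b0 b5←b4
Join-block Dom:
  b3: preds {b0,b2}: {b0} ∩ {b0,b2} = {b0}; idom=b0
  b4: preds {b1,b2}: {b0,b1} ∩ {b0,b2} = {b0}; idom=b0

Frontier:
  join b3 pred b0: · stop@b0
  join b3 pred b2: b2 stop@b0
  join b4 pred b1: b1 stop@b0
  join b4 pred b2: b2 stop@b0
  b0: DF=∅
  b1: DF={b4}
  b2: DF={b3,b4}
  b3: DF=∅
  b4: DF=∅
  b5: DF=∅

φ for s: defs {b2}
  DF⁺ = {b3,b4}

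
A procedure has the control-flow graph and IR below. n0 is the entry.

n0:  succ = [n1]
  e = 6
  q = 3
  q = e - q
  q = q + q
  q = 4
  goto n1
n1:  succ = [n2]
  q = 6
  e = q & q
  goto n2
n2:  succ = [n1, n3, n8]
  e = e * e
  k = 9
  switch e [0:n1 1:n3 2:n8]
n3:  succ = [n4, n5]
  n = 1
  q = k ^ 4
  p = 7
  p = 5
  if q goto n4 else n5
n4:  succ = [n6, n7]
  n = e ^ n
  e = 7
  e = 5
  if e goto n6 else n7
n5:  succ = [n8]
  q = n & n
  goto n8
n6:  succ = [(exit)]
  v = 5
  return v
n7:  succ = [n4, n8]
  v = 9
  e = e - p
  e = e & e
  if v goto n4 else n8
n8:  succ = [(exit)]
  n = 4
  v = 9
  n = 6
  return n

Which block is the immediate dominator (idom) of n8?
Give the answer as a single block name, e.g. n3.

idom tree: n1←n0 n2←n1 n3←n2 n4←n3 n5←n3 n6←n4 n7←n4 n8←n2
Dom at joins:
  n1: preds {n0,n2}: {n0} ∩ {n0,n1,n2} = {n0}; idom=n0
  n4: preds {n3,n7}: {n0,n1,n2,n3} ∩ {n0,n1,n2,n3,n4,n7} = {n0,n1,n2,n3}; idom=n3
  n8: preds {n2,n5,n7}: {n0,n1,n2} ∩ {n0,n1,n2,n3,n5} ∩ {n0,n1,n2,n3,n4,n7} = {n0,n1,n2}; idom=n2

idom(n8) = n2

Answer: n2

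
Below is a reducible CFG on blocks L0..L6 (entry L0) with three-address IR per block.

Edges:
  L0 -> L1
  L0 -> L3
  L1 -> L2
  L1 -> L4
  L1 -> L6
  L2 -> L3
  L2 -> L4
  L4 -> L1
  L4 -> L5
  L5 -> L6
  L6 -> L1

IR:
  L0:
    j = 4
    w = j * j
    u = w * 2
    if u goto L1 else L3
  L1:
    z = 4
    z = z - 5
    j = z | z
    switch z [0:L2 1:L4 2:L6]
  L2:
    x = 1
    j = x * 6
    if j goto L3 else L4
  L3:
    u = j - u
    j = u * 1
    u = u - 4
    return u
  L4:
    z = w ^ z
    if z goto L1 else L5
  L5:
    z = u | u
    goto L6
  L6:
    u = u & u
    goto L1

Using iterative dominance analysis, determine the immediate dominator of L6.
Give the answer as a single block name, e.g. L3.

idom tree: L1←L0 L2←L1 L3←L0 L4←L1 L5←L4 L6←L1
Dom at joins:
  L1: preds {L0,L4,L6}: {L0} ∩ {L0,L1,L4} ∩ {L0,L1,L6} = {L0}; idom=L0
  L3: preds {L0,L2}: {L0} ∩ {L0,L1,L2} = {L0}; idom=L0
  L4: preds {L1,L2}: {L0,L1} ∩ {L0,L1,L2} = {L0,L1}; idom=L1
  L6: preds {L1,L5}: {L0,L1} ∩ {L0,L1,L4,L5} = {L0,L1}; idom=L1

idom(L6) = L1

Answer: L1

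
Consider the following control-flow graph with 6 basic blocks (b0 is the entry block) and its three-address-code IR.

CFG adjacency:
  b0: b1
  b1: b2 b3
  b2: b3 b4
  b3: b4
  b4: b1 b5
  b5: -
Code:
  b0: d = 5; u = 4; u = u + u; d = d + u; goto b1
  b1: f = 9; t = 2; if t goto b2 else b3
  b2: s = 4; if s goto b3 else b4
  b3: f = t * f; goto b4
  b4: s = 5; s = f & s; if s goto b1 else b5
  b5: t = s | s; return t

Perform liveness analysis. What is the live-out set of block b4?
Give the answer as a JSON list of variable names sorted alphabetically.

Per-block:
  b0 def {d,u} use ∅
  b1 def {f,t} use ∅
  b2 def {s} use ∅
  b3 def {f} use {f,t}
  b4 def {s} use {f}
  b5 def {t} use {s}

Live sets:
  b0: in=∅ out=∅
  b1: in=∅ out={f,t}
  b2: in={f,t} out={f,t}
  b3: in={f,t} out={f}
  b4: in={f} out={s}
  b5: in={s} out=∅

live-out(b4) = ["s"]

Answer: ["s"]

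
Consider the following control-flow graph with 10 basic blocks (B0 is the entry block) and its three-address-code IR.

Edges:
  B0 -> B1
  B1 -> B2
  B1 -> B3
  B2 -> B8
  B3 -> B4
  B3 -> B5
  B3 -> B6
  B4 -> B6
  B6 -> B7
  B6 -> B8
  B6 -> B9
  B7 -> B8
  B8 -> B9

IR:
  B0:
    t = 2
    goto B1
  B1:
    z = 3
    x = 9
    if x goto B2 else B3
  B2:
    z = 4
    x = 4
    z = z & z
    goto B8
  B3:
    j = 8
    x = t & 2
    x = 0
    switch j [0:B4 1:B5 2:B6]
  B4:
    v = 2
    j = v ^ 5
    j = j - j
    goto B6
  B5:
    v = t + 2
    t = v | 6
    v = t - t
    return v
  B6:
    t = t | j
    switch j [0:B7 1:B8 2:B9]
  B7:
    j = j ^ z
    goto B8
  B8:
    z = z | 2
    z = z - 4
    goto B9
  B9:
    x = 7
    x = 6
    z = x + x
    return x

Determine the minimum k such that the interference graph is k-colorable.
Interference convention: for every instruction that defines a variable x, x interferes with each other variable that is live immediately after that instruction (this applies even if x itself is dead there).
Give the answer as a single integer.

Answer: 4

Derivation:
Block summaries:
  B0: def={t} ue=∅
  B1: def={x,z} ue=∅
  B2: def={x,z} ue=∅
  B3: def={j,x} ue={t}
  B4: def={j,v} ue=∅
  B5: def={t,v} ue={t}
  B6: def={t} ue={j,t}
  B7: def={j} ue={j,z}
  B8: def={z} ue={z}
  B9: def={x,z} ue=∅

Liveness:
  live B0: ∅→{t}
  live B1: {t}→{t,z}
  live B2: ∅→{z}
  live B3: {t,z}→{j,t,z}
  live B4: {t,z}→{j,t,z}
  live B5: {t}→∅
  live B6: {j,t,z}→{j,z}
  live B7: {j,z}→{z}
  live B8: {z}→∅
  live B9: ∅→∅

Interference:
  j: {t,x,z}
  t: {j,v,x,z}
  v: {t,z}
  x: {j,t,z}
  z: {j,t,v,x}

Registers:
  lower bound: {j,t,x,z} mutually conflict ⇒ χ ≥ 4
  4-colouring: c0={t}  c1={z}  c2={j,v}  c3={x}
  χ = 4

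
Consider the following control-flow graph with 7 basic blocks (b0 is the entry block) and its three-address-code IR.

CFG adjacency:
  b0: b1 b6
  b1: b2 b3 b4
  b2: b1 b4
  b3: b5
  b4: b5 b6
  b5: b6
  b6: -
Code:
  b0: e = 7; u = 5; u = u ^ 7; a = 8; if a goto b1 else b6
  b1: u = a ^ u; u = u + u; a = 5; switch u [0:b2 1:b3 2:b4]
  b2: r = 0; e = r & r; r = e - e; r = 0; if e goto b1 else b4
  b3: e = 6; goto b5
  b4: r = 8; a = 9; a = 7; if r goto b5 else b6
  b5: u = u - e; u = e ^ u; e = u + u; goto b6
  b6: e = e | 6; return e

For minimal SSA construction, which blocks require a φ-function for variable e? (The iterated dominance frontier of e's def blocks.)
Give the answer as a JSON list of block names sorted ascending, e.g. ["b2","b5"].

Answer: ["b1", "b4", "b5", "b6"]

Derivation:
idom tree: b1←b0 b2←b1 b3←b1 b4←b1 b5←b1 b6←b0
Dom at joins:
  b1: preds {b0,b2}: {b0} ∩ {b0,b1,b2} = {b0}; idom=b0
  b4: preds {b1,b2}: {b0,b1} ∩ {b0,b1,b2} = {b0,b1}; idom=b1
  b5: preds {b3,b4}: {b0,b1,b3} ∩ {b0,b1,b4} = {b0,b1}; idom=b1
  b6: preds {b0,b4,b5}: {b0} ∩ {b0,b1,b4} ∩ {b0,b1,b5} = {b0}; idom=b0

DF walk-up:
  b1←b0: walk · to b0
  b1←b2: walk b2→b1 to b0
  b4←b1: walk · to b1
  b4←b2: walk b2 to b1
  b5←b3: walk b3 to b1
  b5←b4: walk b4 to b1
  b6←b0: walk · to b0
  b6←b4: walk b4→b1 to b0
  b6←b5: walk b5→b1 to b0
  b0 → ∅
  b1 → {b1,b6}
  b2 → {b1,b4}
  b3 → {b5}
  b4 → {b5,b6}
  b5 → {b6}
  b6 → ∅

φ for e: defs {b0,b2,b3,b5,b6}
  DF⁺ = {b1,b4,b5,b6}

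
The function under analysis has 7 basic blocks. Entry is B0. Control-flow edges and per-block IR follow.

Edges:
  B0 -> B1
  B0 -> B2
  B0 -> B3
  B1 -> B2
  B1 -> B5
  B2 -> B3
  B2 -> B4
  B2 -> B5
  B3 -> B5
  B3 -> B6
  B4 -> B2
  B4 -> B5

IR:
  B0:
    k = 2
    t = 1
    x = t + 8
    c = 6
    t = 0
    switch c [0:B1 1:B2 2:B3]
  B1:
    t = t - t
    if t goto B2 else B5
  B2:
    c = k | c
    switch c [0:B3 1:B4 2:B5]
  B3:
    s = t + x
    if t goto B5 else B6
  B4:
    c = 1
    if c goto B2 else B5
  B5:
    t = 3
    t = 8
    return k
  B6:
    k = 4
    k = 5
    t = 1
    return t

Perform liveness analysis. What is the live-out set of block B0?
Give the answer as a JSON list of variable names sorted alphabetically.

Per-block:
  B0: def={c,k,t,x} ue=∅
  B1: def={t} ue={t}
  B2: def={c} ue={c,k}
  B3: def={s} ue={t,x}
  B4: def={c} ue=∅
  B5: def={t} ue={k}
  B6: def={k,t} ue=∅

Liveness:
  live B0: ∅→{c,k,t,x}
  live B1: {c,k,t,x}→{c,k,t,x}
  live B2: {c,k,t,x}→{k,t,x}
  live B3: {k,t,x}→{k}
  live B4: {k,t,x}→{c,k,t,x}
  live B5: {k}→∅
  live B6: ∅→∅

live-out(B0) = ["c", "k", "t", "x"]

Answer: ["c", "k", "t", "x"]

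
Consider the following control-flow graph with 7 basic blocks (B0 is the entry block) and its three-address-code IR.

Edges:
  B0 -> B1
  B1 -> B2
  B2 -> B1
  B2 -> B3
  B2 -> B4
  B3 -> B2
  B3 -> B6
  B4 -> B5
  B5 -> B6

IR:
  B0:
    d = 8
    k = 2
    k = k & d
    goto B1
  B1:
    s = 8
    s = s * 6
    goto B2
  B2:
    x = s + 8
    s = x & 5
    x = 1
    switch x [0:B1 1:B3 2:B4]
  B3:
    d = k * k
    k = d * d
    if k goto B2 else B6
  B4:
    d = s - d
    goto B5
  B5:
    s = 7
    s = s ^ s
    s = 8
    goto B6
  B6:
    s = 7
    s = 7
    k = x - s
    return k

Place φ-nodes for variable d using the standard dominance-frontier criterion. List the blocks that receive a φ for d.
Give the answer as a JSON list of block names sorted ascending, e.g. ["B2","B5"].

idom tree: B1←B0 B2←B1 B3←B2 B4←B2 B5←B4 B6←B2
Join-block Dom:
  B1: preds {B0,B2}: {B0} ∩ {B0,B1,B2} = {B0}; idom=B0
  B2: preds {B1,B3}: {B0,B1} ∩ {B0,B1,B2,B3} = {B0,B1}; idom=B1
  B6: preds {B3,B5}: {B0,B1,B2,B3} ∩ {B0,B1,B2,B4,B5} = {B0,B1,B2}; idom=B2

Frontier:
  B1←B0: walk · to B0
  B1←B2: walk B2→B1 to B0
  B2←B1: walk · to B1
  B2←B3: walk B3→B2 to B1
  B6←B3: walk B3 to B2
  B6←B5: walk B5→B4 to B2
  DF(B0)=∅
  DF(B1)={B1}
  DF(B2)={B1,B2}
  DF(B3)={B2,B6}
  DF(B4)={B6}
  DF(B5)={B6}
  DF(B6)=∅

φ for d: defs {B0,B3,B4}
  DF⁺ = {B1,B2,B6}

Answer: ["B1", "B2", "B6"]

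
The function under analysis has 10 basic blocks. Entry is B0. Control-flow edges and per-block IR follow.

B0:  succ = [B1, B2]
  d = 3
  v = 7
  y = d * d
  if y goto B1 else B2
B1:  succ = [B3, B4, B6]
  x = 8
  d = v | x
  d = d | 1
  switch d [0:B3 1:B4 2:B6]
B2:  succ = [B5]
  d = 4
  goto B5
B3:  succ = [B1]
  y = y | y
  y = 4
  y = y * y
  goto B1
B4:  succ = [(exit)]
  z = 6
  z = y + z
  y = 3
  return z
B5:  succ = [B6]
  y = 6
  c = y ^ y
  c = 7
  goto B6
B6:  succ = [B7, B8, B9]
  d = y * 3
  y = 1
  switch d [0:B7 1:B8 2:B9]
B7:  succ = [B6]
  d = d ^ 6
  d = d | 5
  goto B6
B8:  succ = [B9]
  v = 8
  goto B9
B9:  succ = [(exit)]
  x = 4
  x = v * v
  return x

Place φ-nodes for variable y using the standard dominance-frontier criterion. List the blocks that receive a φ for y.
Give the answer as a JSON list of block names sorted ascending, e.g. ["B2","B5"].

idom tree: B1←B0 B2←B0 B3←B1 B4←B1 B5←B2 B6←B0 B7←B6 B8←B6 B9←B6
Dom at joins:
  B1: preds {B0,B3}: {B0} ∩ {B0,B1,B3} = {B0}; idom=B0
  B6: preds {B1,B5,B7}: {B0,B1} ∩ {B0,B2,B5} ∩ {B0,B6,B7} = {B0}; idom=B0
  B9: preds {B6,B8}: {B0,B6} ∩ {B0,B6,B8} = {B0,B6}; idom=B6

DF walk-up:
  B1←B0: walk · to B0
  B1←B3: walk B3→B1 to B0
  B6←B1: walk B1 to B0
  B6←B5: walk B5→B2 to B0
  B6←B7: walk B7→B6 to B0
  B9←B6: walk · to B6
  B9←B8: walk B8 to B6
  B0: DF=∅
  B1: DF={B1,B6}
  B2: DF={B6}
  B3: DF={B1}
  B4: DF=∅
  B5: DF={B6}
  B6: DF={B6}
  B7: DF={B6}
  B8: DF={B9}
  B9: DF=∅

φ for y: defs {B0,B3,B4,B5,B6}
  DF⁺ = {B1,B6}

Answer: ["B1", "B6"]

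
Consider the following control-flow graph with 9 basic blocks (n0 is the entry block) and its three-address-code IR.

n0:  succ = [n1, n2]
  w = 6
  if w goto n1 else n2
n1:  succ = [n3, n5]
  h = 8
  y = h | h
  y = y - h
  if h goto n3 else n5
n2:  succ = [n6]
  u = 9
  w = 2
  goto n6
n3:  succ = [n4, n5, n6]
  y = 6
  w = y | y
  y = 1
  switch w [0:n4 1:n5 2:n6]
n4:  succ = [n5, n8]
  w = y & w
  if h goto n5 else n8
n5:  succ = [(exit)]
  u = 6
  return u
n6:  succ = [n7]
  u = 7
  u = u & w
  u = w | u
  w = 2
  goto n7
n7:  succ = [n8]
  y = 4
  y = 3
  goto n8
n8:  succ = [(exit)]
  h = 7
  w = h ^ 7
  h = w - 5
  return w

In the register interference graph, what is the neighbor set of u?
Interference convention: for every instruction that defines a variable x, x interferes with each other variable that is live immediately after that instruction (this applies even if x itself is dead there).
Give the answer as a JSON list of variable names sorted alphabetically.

Answer: ["w"]

Working:
Per-block:
  n0 def {w} use ∅
  n1 def {h,y} use ∅
  n2 def {u,w} use ∅
  n3 def {w,y} use ∅
  n4 def {w} use {h,w,y}
  n5 def {u} use ∅
  n6 def {u,w} use {w}
  n7 def {y} use ∅
  n8 def {h,w} use ∅

Backward fixpoint:
  n0: in=∅ out=∅
  n1: in=∅ out={h}
  n2: in=∅ out={w}
  n3: in={h} out={h,w,y}
  n4: in={h,w,y} out=∅
  n5: in=∅ out=∅
  n6: in={w} out=∅
  n7: in=∅ out=∅
  n8: in=∅ out=∅

Interference:
  h↔{w,y}
  u↔{w}
  w↔{h,u,y}
  y↔{h,w}

N(u) = ["w"]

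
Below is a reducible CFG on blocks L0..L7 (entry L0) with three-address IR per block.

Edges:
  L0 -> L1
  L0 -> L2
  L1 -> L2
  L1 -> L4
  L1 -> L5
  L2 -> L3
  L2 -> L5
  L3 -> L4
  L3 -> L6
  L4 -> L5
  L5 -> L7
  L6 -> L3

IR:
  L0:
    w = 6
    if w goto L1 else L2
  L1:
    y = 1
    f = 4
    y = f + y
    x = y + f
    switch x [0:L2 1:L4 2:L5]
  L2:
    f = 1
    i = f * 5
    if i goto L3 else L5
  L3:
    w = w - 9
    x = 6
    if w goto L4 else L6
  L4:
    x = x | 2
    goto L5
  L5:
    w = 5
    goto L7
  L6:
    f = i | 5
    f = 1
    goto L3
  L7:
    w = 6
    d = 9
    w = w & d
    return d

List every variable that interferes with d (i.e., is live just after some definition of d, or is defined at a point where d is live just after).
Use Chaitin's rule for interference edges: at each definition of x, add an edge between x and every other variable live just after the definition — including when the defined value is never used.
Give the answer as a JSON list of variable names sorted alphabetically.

Per-block:
  L0 def {w} use ∅
  L1 def {f,x,y} use ∅
  L2 def {f,i} use ∅
  L3 def {w,x} use {w}
  L4 def {x} use {x}
  L5 def {w} use ∅
  L6 def {f} use {i}
  L7 def {d,w} use ∅

Backward fixpoint:
  L0 li=∅ lo={w}
  L1 li={w} lo={w,x}
  L2 li={w} lo={i,w}
  L3 li={i,w} lo={i,w,x}
  L4 li={x} lo=∅
  L5 li=∅ lo=∅
  L6 li={i,w} lo={i,w}
  L7 li=∅ lo=∅

Interfere edges:
  d — {w}
  f — {i,w,y}
  i — {f,w,x}
  w — {d,f,i,x,y}
  x — {i,w}
  y — {f,w}

N(d) = ["w"]

Answer: ["w"]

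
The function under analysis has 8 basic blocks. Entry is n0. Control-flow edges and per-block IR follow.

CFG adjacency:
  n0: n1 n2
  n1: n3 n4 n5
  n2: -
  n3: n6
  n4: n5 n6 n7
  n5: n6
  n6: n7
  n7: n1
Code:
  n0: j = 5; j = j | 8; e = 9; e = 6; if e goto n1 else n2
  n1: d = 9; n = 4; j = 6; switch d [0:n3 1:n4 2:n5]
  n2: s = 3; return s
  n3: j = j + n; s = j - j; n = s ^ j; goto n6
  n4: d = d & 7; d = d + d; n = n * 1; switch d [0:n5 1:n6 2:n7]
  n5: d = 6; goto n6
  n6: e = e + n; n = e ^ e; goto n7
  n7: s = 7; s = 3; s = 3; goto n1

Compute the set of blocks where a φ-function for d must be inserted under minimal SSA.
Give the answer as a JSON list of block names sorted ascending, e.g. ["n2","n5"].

idom tree: n1←n0 n2←n0 n3←n1 n4←n1 n5←n1 n6←n1 n7←n1
Dom∩ at merges:
  n1: preds {n0,n7}: {n0} ∩ {n0,n1,n7} = {n0}; idom=n0
  n5: preds {n1,n4}: {n0,n1} ∩ {n0,n1,n4} = {n0,n1}; idom=n1
  n6: preds {n3,n4,n5}: {n0,n1,n3} ∩ {n0,n1,n4} ∩ {n0,n1,n5} = {n0,n1}; idom=n1
  n7: preds {n4,n6}: {n0,n1,n4} ∩ {n0,n1,n6} = {n0,n1}; idom=n1

DF walk-up:
  join n1 pred n0: · stop@n0
  join n1 pred n7: n7→n1 stop@n0
  join n5 pred n1: · stop@n1
  join n5 pred n4: n4 stop@n1
  join n6 pred n3: n3 stop@n1
  join n6 pred n4: n4 stop@n1
  join n6 pred n5: n5 stop@n1
  join n7 pred n4: n4 stop@n1
  join n7 pred n6: n6 stop@n1
  n0 → ∅
  n1 → {n1}
  n2 → ∅
  n3 → {n6}
  n4 → {n5,n6,n7}
  n5 → {n6}
  n6 → {n7}
  n7 → {n1}

φ for d: defs {n1,n4,n5}
  DF⁺ = {n1,n5,n6,n7}

Answer: ["n1", "n5", "n6", "n7"]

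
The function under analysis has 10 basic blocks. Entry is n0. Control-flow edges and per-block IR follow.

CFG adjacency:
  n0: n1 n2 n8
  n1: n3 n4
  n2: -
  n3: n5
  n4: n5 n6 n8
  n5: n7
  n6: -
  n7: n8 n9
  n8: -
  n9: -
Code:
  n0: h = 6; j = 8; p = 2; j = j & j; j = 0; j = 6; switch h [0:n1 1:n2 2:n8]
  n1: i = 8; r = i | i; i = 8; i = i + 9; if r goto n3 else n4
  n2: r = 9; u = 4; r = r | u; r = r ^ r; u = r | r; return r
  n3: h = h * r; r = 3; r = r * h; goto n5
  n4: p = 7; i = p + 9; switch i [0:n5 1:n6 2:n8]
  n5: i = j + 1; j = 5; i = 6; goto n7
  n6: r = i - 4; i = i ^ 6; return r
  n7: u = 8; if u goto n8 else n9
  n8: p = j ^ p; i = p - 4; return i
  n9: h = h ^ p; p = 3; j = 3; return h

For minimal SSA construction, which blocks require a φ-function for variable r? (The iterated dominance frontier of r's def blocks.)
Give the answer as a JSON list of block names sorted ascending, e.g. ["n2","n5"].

Answer: ["n5", "n8"]

Working:
idom tree: n1←n0 n2←n0 n3←n1 n4←n1 n5←n1 n6←n4 n7←n5 n8←n0 n9←n7
Dom∩ at merges:
  n5: preds {n3,n4}: {n0,n1,n3} ∩ {n0,n1,n4} = {n0,n1}; idom=n1
  n8: preds {n0,n4,n7}: {n0} ∩ {n0,n1,n4} ∩ {n0,n1,n5,n7} = {n0}; idom=n0

DF walk-up:
  join n5 pred n3: n3 stop@n1
  join n5 pred n4: n4 stop@n1
  join n8 pred n0: · stop@n0
  join n8 pred n4: n4→n1 stop@n0
  join n8 pred n7: n7→n5→n1 stop@n0
  n0: DF=∅
  n1: DF={n8}
  n2: DF=∅
  n3: DF={n5}
  n4: DF={n5,n8}
  n5: DF={n8}
  n6: DF=∅
  n7: DF={n8}
  n8: DF=∅
  n9: DF=∅

φ for r: defs {n1,n2,n3,n6}
  DF⁺ = {n5,n8}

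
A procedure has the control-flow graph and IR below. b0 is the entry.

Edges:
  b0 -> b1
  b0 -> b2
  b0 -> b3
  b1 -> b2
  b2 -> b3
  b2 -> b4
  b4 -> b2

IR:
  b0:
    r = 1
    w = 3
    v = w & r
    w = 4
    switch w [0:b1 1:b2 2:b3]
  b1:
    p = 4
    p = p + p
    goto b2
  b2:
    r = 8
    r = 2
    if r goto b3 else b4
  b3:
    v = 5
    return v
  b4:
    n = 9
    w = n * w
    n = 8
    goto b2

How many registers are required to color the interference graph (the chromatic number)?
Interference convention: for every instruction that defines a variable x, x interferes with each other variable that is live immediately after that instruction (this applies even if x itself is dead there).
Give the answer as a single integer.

Answer: 2

Working:
Per-block:
  b0 def {r,v,w} use ∅
  b1 def {p} use ∅
  b2 def {r} use ∅
  b3 def {v} use ∅
  b4 def {n,w} use {w}

Liveness:
  b0: in=∅ out={w}
  b1: in={w} out={w}
  b2: in={w} out={w}
  b3: in=∅ out=∅
  b4: in={w} out={w}

Interference:
  n↔{w}
  p↔{w}
  r↔{w}
  v↔∅
  w↔{n,p,r}

Chromatic number:
  clique {n,w} ⇒ need ≥ 2
  2-colouring: c0={v,w}  c1={n,p,r}
  χ = 2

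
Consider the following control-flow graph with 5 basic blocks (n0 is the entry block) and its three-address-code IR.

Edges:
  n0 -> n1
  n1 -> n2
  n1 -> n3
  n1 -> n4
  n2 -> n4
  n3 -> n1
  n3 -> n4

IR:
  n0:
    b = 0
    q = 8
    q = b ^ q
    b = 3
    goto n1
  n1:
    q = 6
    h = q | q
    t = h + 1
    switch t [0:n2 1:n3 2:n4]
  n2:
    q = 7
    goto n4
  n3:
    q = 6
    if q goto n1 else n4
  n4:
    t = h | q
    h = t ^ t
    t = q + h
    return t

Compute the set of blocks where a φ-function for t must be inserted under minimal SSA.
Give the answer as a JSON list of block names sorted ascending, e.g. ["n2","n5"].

Answer: ["n1"]

Working:
idom tree: n1←n0 n2←n1 n3←n1 n4←n1
Dom∩ at merges:
  n1: preds {n0,n3}: {n0} ∩ {n0,n1,n3} = {n0}; idom=n0
  n4: preds {n1,n2,n3}: {n0,n1} ∩ {n0,n1,n2} ∩ {n0,n1,n3} = {n0,n1}; idom=n1

Frontier:
  n1←n0: walk · to n0
  n1←n3: walk n3→n1 to n0
  n4←n1: walk · to n1
  n4←n2: walk n2 to n1
  n4←n3: walk n3 to n1
  DF(n0)=∅
  DF(n1)={n1}
  DF(n2)={n4}
  DF(n3)={n1,n4}
  DF(n4)=∅

φ for t: defs {n1,n4}
  DF⁺ = {n1}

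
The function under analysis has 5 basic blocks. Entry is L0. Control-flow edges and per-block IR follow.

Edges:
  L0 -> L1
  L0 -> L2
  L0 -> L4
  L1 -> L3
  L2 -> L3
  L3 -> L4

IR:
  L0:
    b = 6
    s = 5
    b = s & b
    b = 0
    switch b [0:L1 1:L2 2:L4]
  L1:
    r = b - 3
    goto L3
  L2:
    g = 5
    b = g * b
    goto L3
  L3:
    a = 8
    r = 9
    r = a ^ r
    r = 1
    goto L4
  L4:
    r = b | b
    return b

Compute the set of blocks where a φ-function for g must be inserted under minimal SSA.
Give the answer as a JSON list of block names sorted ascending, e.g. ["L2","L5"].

idom tree: L1←L0 L2←L0 L3←L0 L4←L0
Join-block Dom:
  L3: preds {L1,L2}: {L0,L1} ∩ {L0,L2} = {L0}; idom=L0
  L4: preds {L0,L3}: {L0} ∩ {L0,L3} = {L0}; idom=L0

Frontier:
  join L3 pred L1: L1 stop@L0
  join L3 pred L2: L2 stop@L0
  join L4 pred L0: · stop@L0
  join L4 pred L3: L3 stop@L0
  L0 → ∅
  L1 → {L3}
  L2 → {L3}
  L3 → {L4}
  L4 → ∅

φ for g: defs {L2}
  DF⁺ = {L3,L4}

Answer: ["L3", "L4"]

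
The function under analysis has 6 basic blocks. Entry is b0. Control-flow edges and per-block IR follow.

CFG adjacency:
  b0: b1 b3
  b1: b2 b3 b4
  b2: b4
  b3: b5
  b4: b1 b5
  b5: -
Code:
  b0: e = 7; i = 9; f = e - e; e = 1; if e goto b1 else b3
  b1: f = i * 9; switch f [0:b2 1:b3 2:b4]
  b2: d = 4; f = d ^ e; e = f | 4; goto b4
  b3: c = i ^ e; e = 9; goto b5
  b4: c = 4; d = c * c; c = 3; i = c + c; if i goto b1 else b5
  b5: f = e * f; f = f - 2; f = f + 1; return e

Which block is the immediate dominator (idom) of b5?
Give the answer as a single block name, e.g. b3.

idom tree: b1←b0 b2←b1 b3←b0 b4←b1 b5←b0
Dom∩ at merges:
  b1: preds {b0,b4}: {b0} ∩ {b0,b1,b4} = {b0}; idom=b0
  b3: preds {b0,b1}: {b0} ∩ {b0,b1} = {b0}; idom=b0
  b4: preds {b1,b2}: {b0,b1} ∩ {b0,b1,b2} = {b0,b1}; idom=b1
  b5: preds {b3,b4}: {b0,b3} ∩ {b0,b1,b4} = {b0}; idom=b0

idom(b5) = b0

Answer: b0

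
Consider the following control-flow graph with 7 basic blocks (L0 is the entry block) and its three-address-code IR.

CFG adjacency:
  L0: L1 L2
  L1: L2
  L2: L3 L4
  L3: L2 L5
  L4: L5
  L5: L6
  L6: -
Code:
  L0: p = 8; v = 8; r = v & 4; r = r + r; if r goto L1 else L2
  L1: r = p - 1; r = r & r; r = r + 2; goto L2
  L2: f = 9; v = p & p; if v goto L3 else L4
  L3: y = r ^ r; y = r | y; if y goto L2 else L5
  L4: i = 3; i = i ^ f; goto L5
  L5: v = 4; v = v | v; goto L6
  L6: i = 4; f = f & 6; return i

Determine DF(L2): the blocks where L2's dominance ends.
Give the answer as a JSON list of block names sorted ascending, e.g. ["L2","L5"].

Answer: ["L2"]

Derivation:
idom tree: L1←L0 L2←L0 L3←L2 L4←L2 L5←L2 L6←L5
Join-block Dom:
  L2: preds {L0,L1,L3}: {L0} ∩ {L0,L1} ∩ {L0,L2,L3} = {L0}; idom=L0
  L5: preds {L3,L4}: {L0,L2,L3} ∩ {L0,L2,L4} = {L0,L2}; idom=L2

DF walk-up:
  join L2 pred L0: · stop@L0
  join L2 pred L1: L1 stop@L0
  join L2 pred L3: L3→L2 stop@L0
  join L5 pred L3: L3 stop@L2
  join L5 pred L4: L4 stop@L2
  L0 → ∅
  L1 → {L2}
  L2 → {L2}
  L3 → {L2,L5}
  L4 → {L5}
  L5 → ∅
  L6 → ∅

DF(L2) = ["L2"]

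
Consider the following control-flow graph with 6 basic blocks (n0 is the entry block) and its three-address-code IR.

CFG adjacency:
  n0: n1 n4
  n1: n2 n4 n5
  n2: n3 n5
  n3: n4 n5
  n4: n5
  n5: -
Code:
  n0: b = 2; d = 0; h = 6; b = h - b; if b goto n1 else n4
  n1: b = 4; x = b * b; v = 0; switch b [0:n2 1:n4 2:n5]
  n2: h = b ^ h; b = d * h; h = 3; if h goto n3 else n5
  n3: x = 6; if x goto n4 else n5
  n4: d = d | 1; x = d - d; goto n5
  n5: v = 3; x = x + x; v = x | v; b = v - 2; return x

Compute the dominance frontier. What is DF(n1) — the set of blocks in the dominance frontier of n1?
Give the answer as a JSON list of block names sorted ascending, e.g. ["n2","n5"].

Answer: ["n4", "n5"]

Working:
idom tree: n1←n0 n2←n1 n3←n2 n4←n0 n5←n0
Join-block Dom:
  n4: preds {n0,n1,n3}: {n0} ∩ {n0,n1} ∩ {n0,n1,n2,n3} = {n0}; idom=n0
  n5: preds {n1,n2,n3,n4}: {n0,n1} ∩ {n0,n1,n2} ∩ {n0,n1,n2,n3} ∩ {n0,n4} = {n0}; idom=n0

DF derivation:
  n4←n0: walk · to n0
  n4←n1: walk n1 to n0
  n4←n3: walk n3→n2→n1 to n0
  n5←n1: walk n1 to n0
  n5←n2: walk n2→n1 to n0
  n5←n3: walk n3→n2→n1 to n0
  n5←n4: walk n4 to n0
  n0 → ∅
  n1 → {n4,n5}
  n2 → {n4,n5}
  n3 → {n4,n5}
  n4 → {n5}
  n5 → ∅

DF(n1) = ["n4", "n5"]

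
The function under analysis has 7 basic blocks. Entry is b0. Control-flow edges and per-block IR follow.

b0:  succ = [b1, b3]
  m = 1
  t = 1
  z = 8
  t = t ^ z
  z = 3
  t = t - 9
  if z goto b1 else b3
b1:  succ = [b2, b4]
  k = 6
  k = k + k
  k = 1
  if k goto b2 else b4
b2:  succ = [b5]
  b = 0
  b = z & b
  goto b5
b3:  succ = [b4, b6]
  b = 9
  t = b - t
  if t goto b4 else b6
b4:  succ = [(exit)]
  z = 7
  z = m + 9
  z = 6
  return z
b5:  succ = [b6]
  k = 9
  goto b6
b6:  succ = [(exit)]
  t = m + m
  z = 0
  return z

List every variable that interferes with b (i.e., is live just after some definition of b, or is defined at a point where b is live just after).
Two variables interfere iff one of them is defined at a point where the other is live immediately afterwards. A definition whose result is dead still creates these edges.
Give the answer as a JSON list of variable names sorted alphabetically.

Block summaries:
  b0: {m,t,z} / ∅
  b1: {k} / ∅
  b2: {b} / {z}
  b3: {b,t} / {t}
  b4: {z} / {m}
  b5: {k} / ∅
  b6: {t,z} / {m}

Live sets:
  live b0: ∅→{m,t,z}
  live b1: {m,z}→{m,z}
  live b2: {m,z}→{m}
  live b3: {m,t}→{m}
  live b4: {m}→∅
  live b5: {m}→{m}
  live b6: {m}→∅

Interference:
  b↔{m,t,z}
  k↔{m,z}
  m↔{b,k,t,z}
  t↔{b,m,z}
  z↔{b,k,m,t}

N(b) = ["m", "t", "z"]

Answer: ["m", "t", "z"]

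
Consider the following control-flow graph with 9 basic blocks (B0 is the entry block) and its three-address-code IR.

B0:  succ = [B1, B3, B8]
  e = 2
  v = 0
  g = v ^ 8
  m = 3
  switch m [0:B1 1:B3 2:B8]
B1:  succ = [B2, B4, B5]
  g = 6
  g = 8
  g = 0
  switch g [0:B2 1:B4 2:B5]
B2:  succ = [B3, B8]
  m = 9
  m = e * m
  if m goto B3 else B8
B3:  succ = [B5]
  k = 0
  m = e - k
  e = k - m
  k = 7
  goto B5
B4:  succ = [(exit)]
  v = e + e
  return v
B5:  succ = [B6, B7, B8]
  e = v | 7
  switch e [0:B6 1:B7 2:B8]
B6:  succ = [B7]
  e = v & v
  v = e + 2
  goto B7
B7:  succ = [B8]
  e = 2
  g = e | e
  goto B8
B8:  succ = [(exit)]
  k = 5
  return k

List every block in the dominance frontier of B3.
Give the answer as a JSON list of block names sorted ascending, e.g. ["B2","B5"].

idom tree: B1←B0 B2←B1 B3←B0 B4←B1 B5←B0 B6←B5 B7←B5 B8←B0
Dom at joins:
  B3: preds {B0,B2}: {B0} ∩ {B0,B1,B2} = {B0}; idom=B0
  B5: preds {B1,B3}: {B0,B1} ∩ {B0,B3} = {B0}; idom=B0
  B7: preds {B5,B6}: {B0,B5} ∩ {B0,B5,B6} = {B0,B5}; idom=B5
  B8: preds {B0,B2,B5,B7}: {B0} ∩ {B0,B1,B2} ∩ {B0,B5} ∩ {B0,B5,B7} = {B0}; idom=B0

Frontier:
  join B3 pred B0: · stop@B0
  join B3 pred B2: B2→B1 stop@B0
  join B5 pred B1: B1 stop@B0
  join B5 pred B3: B3 stop@B0
  join B7 pred B5: · stop@B5
  join B7 pred B6: B6 stop@B5
  join B8 pred B0: · stop@B0
  join B8 pred B2: B2→B1 stop@B0
  join B8 pred B5: B5 stop@B0
  join B8 pred B7: B7→B5 stop@B0
  B0 → ∅
  B1 → {B3,B5,B8}
  B2 → {B3,B8}
  B3 → {B5}
  B4 → ∅
  B5 → {B8}
  B6 → {B7}
  B7 → {B8}
  B8 → ∅

DF(B3) = ["B5"]

Answer: ["B5"]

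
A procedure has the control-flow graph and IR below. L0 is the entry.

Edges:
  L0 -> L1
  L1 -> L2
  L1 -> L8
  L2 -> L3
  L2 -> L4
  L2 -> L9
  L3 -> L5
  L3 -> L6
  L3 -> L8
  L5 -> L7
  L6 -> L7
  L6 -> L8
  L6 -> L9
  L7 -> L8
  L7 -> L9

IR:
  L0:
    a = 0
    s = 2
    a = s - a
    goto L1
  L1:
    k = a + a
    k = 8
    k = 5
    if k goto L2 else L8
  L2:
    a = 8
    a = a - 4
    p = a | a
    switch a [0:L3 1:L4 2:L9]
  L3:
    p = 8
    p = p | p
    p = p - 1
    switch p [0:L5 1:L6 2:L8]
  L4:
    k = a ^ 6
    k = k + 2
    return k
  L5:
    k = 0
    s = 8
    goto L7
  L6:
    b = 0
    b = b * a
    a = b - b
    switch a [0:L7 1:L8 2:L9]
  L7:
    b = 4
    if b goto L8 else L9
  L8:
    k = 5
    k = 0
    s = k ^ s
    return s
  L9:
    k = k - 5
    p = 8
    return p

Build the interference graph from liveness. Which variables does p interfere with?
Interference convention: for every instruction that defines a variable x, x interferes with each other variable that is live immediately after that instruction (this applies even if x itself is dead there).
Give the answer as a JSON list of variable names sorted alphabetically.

Answer: ["a", "k", "s"]

Analysis:
Block summaries:
  L0: def={a,s} ue=∅
  L1: def={k} ue={a}
  L2: def={a,p} ue=∅
  L3: def={p} ue=∅
  L4: def={k} ue={a}
  L5: def={k,s} ue=∅
  L6: def={a,b} ue={a}
  L7: def={b} ue=∅
  L8: def={k,s} ue={s}
  L9: def={k,p} ue={k}

Live sets:
  live L0: ∅→{a,s}
  live L1: {a,s}→{k,s}
  live L2: {k,s}→{a,k,s}
  live L3: {a,k,s}→{a,k,s}
  live L4: {a}→∅
  live L5: ∅→{k,s}
  live L6: {a,k,s}→{k,s}
  live L7: {k,s}→{k,s}
  live L8: {s}→∅
  live L9: {k}→∅

Conflict graph:
  a↔{b,k,p,s}
  b↔{a,k,s}
  k↔{a,b,p,s}
  p↔{a,k,s}
  s↔{a,b,k,p}

N(p) = ["a", "k", "s"]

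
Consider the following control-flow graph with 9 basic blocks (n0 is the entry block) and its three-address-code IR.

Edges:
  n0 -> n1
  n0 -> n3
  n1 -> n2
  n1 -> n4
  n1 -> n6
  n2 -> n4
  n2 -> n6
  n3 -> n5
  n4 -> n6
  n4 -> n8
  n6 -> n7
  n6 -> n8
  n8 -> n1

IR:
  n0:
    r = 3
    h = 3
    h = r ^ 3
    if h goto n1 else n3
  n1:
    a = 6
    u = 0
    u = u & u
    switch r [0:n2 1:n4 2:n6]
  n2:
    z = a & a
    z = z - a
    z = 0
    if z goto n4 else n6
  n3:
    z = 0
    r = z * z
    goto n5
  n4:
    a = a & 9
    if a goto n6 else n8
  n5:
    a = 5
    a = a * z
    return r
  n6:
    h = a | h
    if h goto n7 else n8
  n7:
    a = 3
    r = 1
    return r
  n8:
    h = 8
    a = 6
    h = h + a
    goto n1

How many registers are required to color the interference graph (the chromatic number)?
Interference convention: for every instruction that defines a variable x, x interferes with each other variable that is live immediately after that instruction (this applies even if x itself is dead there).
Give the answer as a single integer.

Answer: 4

Derivation:
Per-block:
  n0: def={h,r} ue=∅
  n1: def={a,u} ue={r}
  n2: def={z} ue={a}
  n3: def={r,z} ue=∅
  n4: def={a} ue={a}
  n5: def={a} ue={r,z}
  n6: def={h} ue={a,h}
  n7: def={a,r} ue=∅
  n8: def={a,h} ue=∅

Backward fixpoint:
  live n0: ∅→{h,r}
  live n1: {h,r}→{a,h,r}
  live n2: {a,h,r}→{a,h,r}
  live n3: ∅→{r,z}
  live n4: {a,h,r}→{a,h,r}
  live n5: {r,z}→∅
  live n6: {a,h,r}→{r}
  live n7: ∅→∅
  live n8: {r}→{h,r}

Interfere edges:
  a: {h,r,u,z}
  h: {a,r,u,z}
  r: {a,h,u,z}
  u: {a,h,r}
  z: {a,h,r}

Registers:
  lower bound: {a,h,r,u} mutually conflict ⇒ χ ≥ 4
  4-colouring: R0={a}  R1={h}  R2={r}  R3={u,z}
  χ = 4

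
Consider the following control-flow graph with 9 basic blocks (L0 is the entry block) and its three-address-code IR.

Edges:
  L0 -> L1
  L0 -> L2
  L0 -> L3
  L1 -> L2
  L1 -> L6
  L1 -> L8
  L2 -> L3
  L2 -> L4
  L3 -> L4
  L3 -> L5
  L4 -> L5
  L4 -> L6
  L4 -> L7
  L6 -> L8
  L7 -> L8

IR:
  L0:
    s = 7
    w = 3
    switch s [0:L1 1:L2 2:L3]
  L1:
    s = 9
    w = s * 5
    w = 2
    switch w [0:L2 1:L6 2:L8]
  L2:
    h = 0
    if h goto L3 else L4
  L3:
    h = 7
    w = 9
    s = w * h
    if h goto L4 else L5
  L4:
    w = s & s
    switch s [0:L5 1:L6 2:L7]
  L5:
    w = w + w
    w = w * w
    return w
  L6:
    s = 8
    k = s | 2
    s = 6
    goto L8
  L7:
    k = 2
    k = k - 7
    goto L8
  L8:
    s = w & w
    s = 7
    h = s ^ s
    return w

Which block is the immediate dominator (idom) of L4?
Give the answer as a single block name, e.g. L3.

Answer: L0

Derivation:
idom tree: L1←L0 L2←L0 L3←L0 L4←L0 L5←L0 L6←L0 L7←L4 L8←L0
Dom at joins:
  L2: preds {L0,L1}: {L0} ∩ {L0,L1} = {L0}; idom=L0
  L3: preds {L0,L2}: {L0} ∩ {L0,L2} = {L0}; idom=L0
  L4: preds {L2,L3}: {L0,L2} ∩ {L0,L3} = {L0}; idom=L0
  L5: preds {L3,L4}: {L0,L3} ∩ {L0,L4} = {L0}; idom=L0
  L6: preds {L1,L4}: {L0,L1} ∩ {L0,L4} = {L0}; idom=L0
  L8: preds {L1,L6,L7}: {L0,L1} ∩ {L0,L6} ∩ {L0,L4,L7} = {L0}; idom=L0

idom(L4) = L0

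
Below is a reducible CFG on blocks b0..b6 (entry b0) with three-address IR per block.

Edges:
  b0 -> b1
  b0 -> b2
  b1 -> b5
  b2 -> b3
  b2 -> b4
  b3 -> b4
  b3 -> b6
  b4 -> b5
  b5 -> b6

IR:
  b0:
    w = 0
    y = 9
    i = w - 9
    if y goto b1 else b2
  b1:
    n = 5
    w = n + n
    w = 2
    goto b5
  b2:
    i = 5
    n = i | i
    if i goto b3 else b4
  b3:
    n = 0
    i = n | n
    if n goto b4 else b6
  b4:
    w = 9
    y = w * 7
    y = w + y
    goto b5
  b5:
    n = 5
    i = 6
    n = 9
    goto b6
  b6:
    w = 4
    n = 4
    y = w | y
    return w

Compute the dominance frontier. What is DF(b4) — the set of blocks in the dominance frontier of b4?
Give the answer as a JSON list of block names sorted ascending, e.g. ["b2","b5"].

Answer: ["b5"]

Working:
idom tree: b1←b0 b2←b0 b3←b2 b4←b2 b5←b0 b6←b0
Dom∩ at merges:
  b4: preds {b2,b3}: {b0,b2} ∩ {b0,b2,b3} = {b0,b2}; idom=b2
  b5: preds {b1,b4}: {b0,b1} ∩ {b0,b2,b4} = {b0}; idom=b0
  b6: preds {b3,b5}: {b0,b2,b3} ∩ {b0,b5} = {b0}; idom=b0

DF walk-up:
  join b4 pred b2: · stop@b2
  join b4 pred b3: b3 stop@b2
  join b5 pred b1: b1 stop@b0
  join b5 pred b4: b4→b2 stop@b0
  join b6 pred b3: b3→b2 stop@b0
  join b6 pred b5: b5 stop@b0
  DF(b0)=∅
  DF(b1)={b5}
  DF(b2)={b5,b6}
  DF(b3)={b4,b6}
  DF(b4)={b5}
  DF(b5)={b6}
  DF(b6)=∅

DF(b4) = ["b5"]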